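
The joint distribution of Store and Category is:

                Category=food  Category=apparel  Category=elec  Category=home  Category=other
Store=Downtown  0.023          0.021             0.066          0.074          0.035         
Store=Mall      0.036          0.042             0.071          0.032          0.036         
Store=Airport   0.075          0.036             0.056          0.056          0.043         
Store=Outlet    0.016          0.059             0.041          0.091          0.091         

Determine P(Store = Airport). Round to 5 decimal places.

P(Store=Airport) = 0.075 + 0.036 + 0.056 + 0.056 + 0.043 = 0.266.

0.26600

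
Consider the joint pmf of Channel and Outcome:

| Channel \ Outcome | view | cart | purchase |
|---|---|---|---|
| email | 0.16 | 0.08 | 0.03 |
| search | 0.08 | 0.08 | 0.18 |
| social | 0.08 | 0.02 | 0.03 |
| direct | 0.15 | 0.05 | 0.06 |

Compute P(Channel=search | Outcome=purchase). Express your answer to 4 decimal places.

P(Outcome=purchase) = 0.03 + 0.18 + 0.03 + 0.06 = 0.30.
P(Channel=search | Outcome=purchase) = 0.18/0.30 = 0.6000.

0.6000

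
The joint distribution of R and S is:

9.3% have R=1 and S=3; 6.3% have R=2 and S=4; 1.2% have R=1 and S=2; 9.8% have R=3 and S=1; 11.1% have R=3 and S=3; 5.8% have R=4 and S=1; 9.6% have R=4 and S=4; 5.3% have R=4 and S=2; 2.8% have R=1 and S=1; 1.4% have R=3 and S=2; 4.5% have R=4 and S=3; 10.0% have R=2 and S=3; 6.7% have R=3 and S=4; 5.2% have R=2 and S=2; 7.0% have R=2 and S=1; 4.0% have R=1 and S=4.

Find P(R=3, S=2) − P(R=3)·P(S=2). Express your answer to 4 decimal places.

-0.0240

P(R=3) = 0.098 + 0.014 + 0.111 + 0.067 = 0.290.
P(S=2) = 0.012 + 0.052 + 0.014 + 0.053 = 0.131.
P(R=3, S=2) − P(R=3)P(S=2) = 0.014 − 0.290×0.131 = -0.0240.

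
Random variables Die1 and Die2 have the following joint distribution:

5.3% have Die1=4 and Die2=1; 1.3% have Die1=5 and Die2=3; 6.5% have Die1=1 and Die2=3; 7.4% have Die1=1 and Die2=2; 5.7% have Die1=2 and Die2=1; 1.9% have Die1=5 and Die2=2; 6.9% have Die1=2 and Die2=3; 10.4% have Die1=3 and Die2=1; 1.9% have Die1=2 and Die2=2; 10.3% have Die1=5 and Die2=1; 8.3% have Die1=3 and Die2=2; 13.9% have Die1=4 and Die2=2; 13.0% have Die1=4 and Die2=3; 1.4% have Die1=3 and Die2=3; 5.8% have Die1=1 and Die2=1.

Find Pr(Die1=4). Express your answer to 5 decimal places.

P(Die1=4) = 0.053 + 0.139 + 0.130 = 0.322.

0.32200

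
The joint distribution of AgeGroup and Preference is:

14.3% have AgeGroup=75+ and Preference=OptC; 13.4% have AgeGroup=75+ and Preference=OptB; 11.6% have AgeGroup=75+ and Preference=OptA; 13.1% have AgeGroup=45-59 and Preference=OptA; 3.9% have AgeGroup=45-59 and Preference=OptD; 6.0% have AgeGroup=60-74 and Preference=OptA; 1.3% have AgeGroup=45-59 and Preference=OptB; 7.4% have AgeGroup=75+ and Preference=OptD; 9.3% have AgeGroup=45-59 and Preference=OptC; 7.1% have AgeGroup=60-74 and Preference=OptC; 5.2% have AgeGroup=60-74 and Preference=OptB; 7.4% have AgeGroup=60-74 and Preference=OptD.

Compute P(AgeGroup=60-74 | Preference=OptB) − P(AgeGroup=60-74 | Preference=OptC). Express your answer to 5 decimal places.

P(Preference=OptB) = 0.013 + 0.052 + 0.134 = 0.199; P(AgeGroup=60-74 | Preference=OptB) = 0.052/0.199 = 0.261307.
P(Preference=OptC) = 0.093 + 0.071 + 0.143 = 0.307; P(AgeGroup=60-74 | Preference=OptC) = 0.071/0.307 = 0.231270.
Difference = 0.03004.

0.03004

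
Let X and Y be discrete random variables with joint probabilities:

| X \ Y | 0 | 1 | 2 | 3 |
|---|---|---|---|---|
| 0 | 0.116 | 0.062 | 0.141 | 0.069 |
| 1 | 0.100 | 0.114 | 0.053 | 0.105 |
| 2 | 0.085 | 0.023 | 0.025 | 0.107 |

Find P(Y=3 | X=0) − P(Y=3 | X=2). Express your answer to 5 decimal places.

-0.26800

P(X=0) = 0.116 + 0.062 + 0.141 + 0.069 = 0.388; P(Y=3 | X=0) = 0.069/0.388 = 0.177835.
P(X=2) = 0.085 + 0.023 + 0.025 + 0.107 = 0.240; P(Y=3 | X=2) = 0.107/0.240 = 0.445833.
Difference = -0.26800.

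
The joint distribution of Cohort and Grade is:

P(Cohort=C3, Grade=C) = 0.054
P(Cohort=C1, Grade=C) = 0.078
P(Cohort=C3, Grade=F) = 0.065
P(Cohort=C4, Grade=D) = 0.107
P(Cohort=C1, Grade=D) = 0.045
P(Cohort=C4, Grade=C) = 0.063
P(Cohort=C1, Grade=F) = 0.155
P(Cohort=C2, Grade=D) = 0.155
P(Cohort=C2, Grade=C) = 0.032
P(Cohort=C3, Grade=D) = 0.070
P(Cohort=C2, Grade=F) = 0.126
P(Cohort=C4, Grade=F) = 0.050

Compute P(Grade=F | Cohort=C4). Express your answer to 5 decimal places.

0.22727

P(Cohort=C4) = 0.063 + 0.107 + 0.050 = 0.220.
P(Grade=F | Cohort=C4) = 0.050/0.220 = 0.22727.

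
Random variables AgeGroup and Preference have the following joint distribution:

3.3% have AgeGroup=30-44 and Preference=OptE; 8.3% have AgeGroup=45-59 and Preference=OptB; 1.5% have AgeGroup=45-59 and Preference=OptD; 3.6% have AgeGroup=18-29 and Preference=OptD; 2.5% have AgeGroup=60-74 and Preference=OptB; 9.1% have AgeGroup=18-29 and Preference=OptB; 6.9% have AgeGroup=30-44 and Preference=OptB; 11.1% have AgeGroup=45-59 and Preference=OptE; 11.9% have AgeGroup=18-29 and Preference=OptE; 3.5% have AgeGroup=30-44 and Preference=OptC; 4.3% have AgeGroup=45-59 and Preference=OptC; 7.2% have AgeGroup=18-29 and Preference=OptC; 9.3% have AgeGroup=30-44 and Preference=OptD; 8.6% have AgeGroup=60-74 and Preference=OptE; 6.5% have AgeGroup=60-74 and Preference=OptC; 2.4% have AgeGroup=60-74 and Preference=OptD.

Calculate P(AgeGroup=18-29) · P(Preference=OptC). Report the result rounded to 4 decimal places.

0.0684

P(AgeGroup=18-29) = 0.091 + 0.072 + 0.036 + 0.119 = 0.318.
P(Preference=OptC) = 0.072 + 0.035 + 0.043 + 0.065 = 0.215.
Product: 0.318 × 0.215 = 0.0684.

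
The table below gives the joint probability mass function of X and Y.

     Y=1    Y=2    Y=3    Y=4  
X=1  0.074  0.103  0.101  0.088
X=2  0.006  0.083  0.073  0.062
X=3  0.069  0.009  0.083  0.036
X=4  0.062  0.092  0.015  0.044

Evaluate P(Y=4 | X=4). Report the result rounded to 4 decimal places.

P(X=4) = 0.062 + 0.092 + 0.015 + 0.044 = 0.213.
P(Y=4 | X=4) = 0.044/0.213 = 0.2066.

0.2066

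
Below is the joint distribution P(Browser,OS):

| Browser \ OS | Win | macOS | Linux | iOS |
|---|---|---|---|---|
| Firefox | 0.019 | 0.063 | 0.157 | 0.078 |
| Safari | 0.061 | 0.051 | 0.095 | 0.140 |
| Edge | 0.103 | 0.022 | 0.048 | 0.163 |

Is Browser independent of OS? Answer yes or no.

P(Browser=Firefox) = 0.317 and P(OS=Linux) = 0.300, so their product is 0.09510, but P(Browser=Firefox, OS=Linux) = 0.157. Since these differ, Browser and OS are not independent.

no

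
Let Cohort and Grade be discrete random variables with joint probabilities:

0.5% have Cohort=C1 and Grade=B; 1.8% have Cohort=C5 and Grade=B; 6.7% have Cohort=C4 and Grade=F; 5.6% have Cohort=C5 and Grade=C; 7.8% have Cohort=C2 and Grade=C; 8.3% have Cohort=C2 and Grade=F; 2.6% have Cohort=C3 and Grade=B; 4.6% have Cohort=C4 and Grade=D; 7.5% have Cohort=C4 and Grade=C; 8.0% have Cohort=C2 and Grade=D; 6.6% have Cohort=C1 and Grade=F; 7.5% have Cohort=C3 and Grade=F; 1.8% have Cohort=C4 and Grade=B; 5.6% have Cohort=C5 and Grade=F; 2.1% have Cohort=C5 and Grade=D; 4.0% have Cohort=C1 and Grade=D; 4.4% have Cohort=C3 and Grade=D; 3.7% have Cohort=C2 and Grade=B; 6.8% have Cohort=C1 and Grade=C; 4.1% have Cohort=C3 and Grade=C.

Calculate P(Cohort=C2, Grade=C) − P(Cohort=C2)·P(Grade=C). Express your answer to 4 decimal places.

-0.0104

P(Cohort=C2) = 0.037 + 0.078 + 0.080 + 0.083 = 0.278.
P(Grade=C) = 0.068 + 0.078 + 0.041 + 0.075 + 0.056 = 0.318.
P(Cohort=C2, Grade=C) − P(Cohort=C2)P(Grade=C) = 0.078 − 0.278×0.318 = -0.0104.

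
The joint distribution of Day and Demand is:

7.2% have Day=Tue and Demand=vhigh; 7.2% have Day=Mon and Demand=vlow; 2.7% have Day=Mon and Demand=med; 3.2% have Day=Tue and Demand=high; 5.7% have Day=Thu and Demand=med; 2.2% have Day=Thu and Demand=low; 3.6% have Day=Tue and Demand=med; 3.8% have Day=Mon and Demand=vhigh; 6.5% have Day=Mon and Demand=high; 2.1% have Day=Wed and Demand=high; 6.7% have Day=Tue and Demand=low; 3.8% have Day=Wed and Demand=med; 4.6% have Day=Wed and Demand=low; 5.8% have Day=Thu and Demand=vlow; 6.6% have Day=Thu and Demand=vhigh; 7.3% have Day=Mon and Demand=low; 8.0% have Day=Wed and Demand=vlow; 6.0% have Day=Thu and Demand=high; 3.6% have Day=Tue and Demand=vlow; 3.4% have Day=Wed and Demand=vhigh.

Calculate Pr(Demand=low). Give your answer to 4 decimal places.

P(Demand=low) = 0.073 + 0.067 + 0.046 + 0.022 = 0.208.

0.2080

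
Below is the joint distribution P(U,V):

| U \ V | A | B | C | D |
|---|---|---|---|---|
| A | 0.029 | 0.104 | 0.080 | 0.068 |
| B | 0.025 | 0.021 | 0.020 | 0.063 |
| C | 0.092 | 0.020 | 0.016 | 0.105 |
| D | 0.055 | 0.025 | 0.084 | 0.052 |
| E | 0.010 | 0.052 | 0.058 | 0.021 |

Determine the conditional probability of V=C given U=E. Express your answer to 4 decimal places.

0.4113

P(U=E) = 0.010 + 0.052 + 0.058 + 0.021 = 0.141.
P(V=C | U=E) = 0.058/0.141 = 0.4113.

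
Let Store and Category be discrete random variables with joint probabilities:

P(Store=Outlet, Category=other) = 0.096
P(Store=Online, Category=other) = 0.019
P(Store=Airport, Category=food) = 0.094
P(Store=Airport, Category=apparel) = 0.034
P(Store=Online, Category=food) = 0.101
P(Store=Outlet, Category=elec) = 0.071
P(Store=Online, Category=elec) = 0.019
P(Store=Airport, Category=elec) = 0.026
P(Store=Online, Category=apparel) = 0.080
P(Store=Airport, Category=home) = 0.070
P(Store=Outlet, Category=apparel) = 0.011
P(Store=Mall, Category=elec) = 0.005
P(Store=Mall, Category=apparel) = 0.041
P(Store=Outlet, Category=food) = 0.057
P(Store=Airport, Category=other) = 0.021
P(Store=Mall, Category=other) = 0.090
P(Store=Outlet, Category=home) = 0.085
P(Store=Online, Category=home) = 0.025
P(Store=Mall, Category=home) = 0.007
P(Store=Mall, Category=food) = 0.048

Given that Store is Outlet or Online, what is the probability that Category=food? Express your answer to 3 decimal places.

0.280

P(Store=Outlet) = 0.057 + 0.011 + 0.071 + 0.085 + 0.096 = 0.320.
P(Store=Online) = 0.101 + 0.080 + 0.019 + 0.025 + 0.019 = 0.244.
P(Store ∈ {Outlet, Online}) = 0.320 + 0.244 = 0.564; P(Category=food, Store ∈ {Outlet, Online}) = 0.057 + 0.101 = 0.158.
P(Category=food | Store ∈ {Outlet, Online}) = 0.158/0.564 = 0.280.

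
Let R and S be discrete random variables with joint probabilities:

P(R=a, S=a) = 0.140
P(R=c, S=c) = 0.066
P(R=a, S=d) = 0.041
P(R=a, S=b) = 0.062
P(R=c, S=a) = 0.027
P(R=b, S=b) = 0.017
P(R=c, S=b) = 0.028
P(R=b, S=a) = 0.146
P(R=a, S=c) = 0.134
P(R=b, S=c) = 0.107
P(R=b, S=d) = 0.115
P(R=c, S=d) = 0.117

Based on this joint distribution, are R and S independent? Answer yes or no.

no

P(R=a) = 0.377 and P(S=d) = 0.273, so their product is 0.10292, but P(R=a, S=d) = 0.041. Since these differ, R and S are not independent.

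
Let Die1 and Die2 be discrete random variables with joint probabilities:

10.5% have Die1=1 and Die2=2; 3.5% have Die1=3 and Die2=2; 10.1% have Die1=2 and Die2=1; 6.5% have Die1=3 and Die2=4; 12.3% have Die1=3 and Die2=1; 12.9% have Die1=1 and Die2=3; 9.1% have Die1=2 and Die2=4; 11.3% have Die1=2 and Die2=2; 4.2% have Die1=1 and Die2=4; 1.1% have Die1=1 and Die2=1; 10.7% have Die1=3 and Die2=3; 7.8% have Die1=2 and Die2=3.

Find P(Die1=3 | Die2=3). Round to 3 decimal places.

0.341

P(Die2=3) = 0.129 + 0.078 + 0.107 = 0.314.
P(Die1=3 | Die2=3) = 0.107/0.314 = 0.341.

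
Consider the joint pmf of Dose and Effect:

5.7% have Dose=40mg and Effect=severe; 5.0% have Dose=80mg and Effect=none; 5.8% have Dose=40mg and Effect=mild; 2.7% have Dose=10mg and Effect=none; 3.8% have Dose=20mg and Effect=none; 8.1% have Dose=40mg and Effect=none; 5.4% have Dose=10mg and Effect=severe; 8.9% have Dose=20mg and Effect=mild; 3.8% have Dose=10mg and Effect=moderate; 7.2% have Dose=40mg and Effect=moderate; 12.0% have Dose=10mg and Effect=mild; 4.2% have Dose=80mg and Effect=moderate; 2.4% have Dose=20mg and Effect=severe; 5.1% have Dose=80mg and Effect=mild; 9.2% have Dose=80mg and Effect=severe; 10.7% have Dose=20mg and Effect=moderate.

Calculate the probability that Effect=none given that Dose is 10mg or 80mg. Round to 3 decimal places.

P(Dose=10mg) = 0.027 + 0.120 + 0.038 + 0.054 = 0.239.
P(Dose=80mg) = 0.050 + 0.051 + 0.042 + 0.092 = 0.235.
P(Dose ∈ {10mg, 80mg}) = 0.239 + 0.235 = 0.474; P(Effect=none, Dose ∈ {10mg, 80mg}) = 0.027 + 0.050 = 0.077.
P(Effect=none | Dose ∈ {10mg, 80mg}) = 0.077/0.474 = 0.162.

0.162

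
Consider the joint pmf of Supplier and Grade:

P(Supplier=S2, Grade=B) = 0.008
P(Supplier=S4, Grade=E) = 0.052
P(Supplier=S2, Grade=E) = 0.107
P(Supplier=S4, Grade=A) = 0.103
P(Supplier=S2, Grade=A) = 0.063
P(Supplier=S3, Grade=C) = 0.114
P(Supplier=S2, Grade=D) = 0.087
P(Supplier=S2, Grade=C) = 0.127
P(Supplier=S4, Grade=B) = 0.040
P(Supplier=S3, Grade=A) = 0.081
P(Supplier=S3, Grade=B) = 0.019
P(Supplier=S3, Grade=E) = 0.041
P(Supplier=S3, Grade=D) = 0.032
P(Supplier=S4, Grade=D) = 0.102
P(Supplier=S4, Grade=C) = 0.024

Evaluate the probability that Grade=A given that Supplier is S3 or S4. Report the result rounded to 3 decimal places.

P(Supplier=S3) = 0.081 + 0.019 + 0.114 + 0.032 + 0.041 = 0.287.
P(Supplier=S4) = 0.103 + 0.040 + 0.024 + 0.102 + 0.052 = 0.321.
P(Supplier ∈ {S3, S4}) = 0.287 + 0.321 = 0.608; P(Grade=A, Supplier ∈ {S3, S4}) = 0.081 + 0.103 = 0.184.
P(Grade=A | Supplier ∈ {S3, S4}) = 0.184/0.608 = 0.303.

0.303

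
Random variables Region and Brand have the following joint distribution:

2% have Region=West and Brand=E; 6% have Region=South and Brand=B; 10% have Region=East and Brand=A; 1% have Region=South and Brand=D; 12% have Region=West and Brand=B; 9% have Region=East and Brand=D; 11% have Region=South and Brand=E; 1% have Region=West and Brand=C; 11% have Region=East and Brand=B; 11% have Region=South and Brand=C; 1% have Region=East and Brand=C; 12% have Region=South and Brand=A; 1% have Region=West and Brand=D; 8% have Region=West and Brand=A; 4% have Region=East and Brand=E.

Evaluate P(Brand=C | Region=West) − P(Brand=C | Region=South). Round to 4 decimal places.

-0.2266

P(Region=West) = 0.08 + 0.12 + 0.01 + 0.01 + 0.02 = 0.24; P(Brand=C | Region=West) = 0.01/0.24 = 0.04167.
P(Region=South) = 0.12 + 0.06 + 0.11 + 0.01 + 0.11 = 0.41; P(Brand=C | Region=South) = 0.11/0.41 = 0.26829.
Difference = -0.2266.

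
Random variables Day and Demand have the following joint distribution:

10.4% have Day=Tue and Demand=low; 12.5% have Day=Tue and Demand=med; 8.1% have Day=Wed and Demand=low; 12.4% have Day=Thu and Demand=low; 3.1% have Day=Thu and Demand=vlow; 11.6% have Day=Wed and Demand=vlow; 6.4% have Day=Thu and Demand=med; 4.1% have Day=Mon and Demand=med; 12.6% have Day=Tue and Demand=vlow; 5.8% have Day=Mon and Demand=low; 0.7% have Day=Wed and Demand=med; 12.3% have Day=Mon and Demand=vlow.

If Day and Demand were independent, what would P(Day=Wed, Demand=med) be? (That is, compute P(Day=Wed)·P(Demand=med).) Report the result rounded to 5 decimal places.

P(Day=Wed) = 0.116 + 0.081 + 0.007 = 0.204.
P(Demand=med) = 0.041 + 0.125 + 0.007 + 0.064 = 0.237.
Product: 0.204 × 0.237 = 0.04835.

0.04835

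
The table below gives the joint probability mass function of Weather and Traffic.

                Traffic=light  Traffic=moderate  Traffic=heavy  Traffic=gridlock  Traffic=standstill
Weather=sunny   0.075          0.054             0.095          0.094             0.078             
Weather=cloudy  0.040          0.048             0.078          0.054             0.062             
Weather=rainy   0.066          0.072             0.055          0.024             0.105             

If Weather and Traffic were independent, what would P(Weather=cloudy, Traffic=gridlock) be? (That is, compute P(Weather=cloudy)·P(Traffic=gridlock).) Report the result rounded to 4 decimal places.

P(Weather=cloudy) = 0.040 + 0.048 + 0.078 + 0.054 + 0.062 = 0.282.
P(Traffic=gridlock) = 0.094 + 0.054 + 0.024 = 0.172.
Product: 0.282 × 0.172 = 0.0485.

0.0485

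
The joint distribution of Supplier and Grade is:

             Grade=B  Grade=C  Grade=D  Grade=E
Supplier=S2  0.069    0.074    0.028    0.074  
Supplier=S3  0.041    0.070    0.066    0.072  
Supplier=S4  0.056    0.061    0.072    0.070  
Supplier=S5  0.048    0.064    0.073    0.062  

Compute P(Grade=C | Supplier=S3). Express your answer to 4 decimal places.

0.2811

P(Supplier=S3) = 0.041 + 0.070 + 0.066 + 0.072 = 0.249.
P(Grade=C | Supplier=S3) = 0.070/0.249 = 0.2811.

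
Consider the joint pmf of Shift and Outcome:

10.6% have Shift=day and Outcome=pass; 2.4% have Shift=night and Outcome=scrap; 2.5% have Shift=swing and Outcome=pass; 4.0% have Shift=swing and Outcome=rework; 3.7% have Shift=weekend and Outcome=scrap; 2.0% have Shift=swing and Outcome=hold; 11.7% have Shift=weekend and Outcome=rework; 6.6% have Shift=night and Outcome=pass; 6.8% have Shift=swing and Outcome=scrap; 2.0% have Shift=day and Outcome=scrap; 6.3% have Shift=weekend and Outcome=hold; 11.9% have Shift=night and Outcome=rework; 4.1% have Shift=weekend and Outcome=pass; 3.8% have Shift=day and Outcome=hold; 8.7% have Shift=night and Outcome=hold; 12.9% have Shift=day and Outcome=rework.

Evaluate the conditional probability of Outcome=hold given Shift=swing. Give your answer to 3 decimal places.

P(Shift=swing) = 0.025 + 0.040 + 0.068 + 0.020 = 0.153.
P(Outcome=hold | Shift=swing) = 0.020/0.153 = 0.131.

0.131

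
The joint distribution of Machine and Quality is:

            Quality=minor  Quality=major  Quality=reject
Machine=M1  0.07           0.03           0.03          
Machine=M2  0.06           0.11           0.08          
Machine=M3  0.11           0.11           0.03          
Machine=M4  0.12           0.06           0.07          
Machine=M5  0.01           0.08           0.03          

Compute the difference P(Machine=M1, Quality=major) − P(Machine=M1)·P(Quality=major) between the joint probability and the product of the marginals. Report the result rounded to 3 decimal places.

P(Machine=M1) = 0.07 + 0.03 + 0.03 = 0.13.
P(Quality=major) = 0.03 + 0.11 + 0.11 + 0.06 + 0.08 = 0.39.
P(Machine=M1, Quality=major) − P(Machine=M1)P(Quality=major) = 0.03 − 0.13×0.39 = -0.021.

-0.021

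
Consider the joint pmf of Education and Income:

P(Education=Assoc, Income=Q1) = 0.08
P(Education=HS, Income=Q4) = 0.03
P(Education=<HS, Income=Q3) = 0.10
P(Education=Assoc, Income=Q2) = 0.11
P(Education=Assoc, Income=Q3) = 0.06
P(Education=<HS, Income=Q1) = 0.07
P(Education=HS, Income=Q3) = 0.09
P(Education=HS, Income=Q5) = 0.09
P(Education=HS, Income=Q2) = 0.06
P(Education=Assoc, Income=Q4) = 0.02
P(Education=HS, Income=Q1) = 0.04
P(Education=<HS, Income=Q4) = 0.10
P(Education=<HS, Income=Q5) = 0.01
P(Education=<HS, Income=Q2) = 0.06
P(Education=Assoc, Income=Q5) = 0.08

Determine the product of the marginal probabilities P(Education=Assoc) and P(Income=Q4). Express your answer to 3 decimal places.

0.053

P(Education=Assoc) = 0.08 + 0.11 + 0.06 + 0.02 + 0.08 = 0.35.
P(Income=Q4) = 0.10 + 0.03 + 0.02 = 0.15.
Product: 0.35 × 0.15 = 0.053.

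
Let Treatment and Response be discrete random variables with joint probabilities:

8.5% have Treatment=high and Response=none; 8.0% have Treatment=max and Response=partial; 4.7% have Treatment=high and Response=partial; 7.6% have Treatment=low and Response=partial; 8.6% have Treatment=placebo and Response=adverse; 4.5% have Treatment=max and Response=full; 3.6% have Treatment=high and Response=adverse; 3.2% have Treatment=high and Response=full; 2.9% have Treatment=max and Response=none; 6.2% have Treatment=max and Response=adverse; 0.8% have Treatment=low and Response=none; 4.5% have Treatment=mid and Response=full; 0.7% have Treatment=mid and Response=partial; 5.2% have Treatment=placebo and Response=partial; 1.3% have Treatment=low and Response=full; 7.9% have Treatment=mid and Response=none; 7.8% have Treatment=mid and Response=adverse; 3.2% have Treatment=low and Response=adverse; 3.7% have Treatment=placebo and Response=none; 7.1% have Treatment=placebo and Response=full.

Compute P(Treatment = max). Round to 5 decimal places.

P(Treatment=max) = 0.029 + 0.080 + 0.045 + 0.062 = 0.216.

0.21600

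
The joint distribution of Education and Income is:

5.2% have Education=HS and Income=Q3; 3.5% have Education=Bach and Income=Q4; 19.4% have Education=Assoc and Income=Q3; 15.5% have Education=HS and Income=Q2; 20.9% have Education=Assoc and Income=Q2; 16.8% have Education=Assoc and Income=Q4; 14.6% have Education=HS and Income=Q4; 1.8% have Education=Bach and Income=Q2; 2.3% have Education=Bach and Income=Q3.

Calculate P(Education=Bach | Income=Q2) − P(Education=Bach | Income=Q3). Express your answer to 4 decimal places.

-0.0384

P(Income=Q2) = 0.155 + 0.209 + 0.018 = 0.382; P(Education=Bach | Income=Q2) = 0.018/0.382 = 0.04712.
P(Income=Q3) = 0.052 + 0.194 + 0.023 = 0.269; P(Education=Bach | Income=Q3) = 0.023/0.269 = 0.08550.
Difference = -0.0384.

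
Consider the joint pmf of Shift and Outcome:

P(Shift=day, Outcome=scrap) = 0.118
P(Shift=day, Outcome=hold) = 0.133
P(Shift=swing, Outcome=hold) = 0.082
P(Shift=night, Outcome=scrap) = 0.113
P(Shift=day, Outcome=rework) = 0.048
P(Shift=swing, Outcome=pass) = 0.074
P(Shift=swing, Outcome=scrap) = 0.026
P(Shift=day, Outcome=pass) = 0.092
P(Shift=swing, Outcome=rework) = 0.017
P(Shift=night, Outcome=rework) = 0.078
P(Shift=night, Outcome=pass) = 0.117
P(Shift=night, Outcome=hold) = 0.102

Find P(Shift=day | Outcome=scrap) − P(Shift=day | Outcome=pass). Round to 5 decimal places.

P(Outcome=scrap) = 0.118 + 0.026 + 0.113 = 0.257; P(Shift=day | Outcome=scrap) = 0.118/0.257 = 0.459144.
P(Outcome=pass) = 0.092 + 0.074 + 0.117 = 0.283; P(Shift=day | Outcome=pass) = 0.092/0.283 = 0.325088.
Difference = 0.13406.

0.13406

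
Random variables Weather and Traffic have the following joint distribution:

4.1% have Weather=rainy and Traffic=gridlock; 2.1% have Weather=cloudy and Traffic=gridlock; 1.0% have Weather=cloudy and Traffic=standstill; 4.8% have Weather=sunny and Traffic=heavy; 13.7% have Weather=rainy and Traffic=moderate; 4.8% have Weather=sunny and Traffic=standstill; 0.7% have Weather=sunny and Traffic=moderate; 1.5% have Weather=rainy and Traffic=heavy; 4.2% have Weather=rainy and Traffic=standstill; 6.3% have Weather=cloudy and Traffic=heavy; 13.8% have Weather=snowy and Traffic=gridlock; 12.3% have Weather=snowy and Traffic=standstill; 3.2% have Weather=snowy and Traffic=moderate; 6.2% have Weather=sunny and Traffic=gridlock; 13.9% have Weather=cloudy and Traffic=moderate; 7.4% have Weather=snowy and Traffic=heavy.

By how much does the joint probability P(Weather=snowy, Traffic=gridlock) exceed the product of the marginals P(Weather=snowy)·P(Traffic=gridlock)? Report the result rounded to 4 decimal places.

0.0418

P(Weather=snowy) = 0.032 + 0.074 + 0.138 + 0.123 = 0.367.
P(Traffic=gridlock) = 0.062 + 0.021 + 0.041 + 0.138 = 0.262.
P(Weather=snowy, Traffic=gridlock) − P(Weather=snowy)P(Traffic=gridlock) = 0.138 − 0.367×0.262 = 0.0418.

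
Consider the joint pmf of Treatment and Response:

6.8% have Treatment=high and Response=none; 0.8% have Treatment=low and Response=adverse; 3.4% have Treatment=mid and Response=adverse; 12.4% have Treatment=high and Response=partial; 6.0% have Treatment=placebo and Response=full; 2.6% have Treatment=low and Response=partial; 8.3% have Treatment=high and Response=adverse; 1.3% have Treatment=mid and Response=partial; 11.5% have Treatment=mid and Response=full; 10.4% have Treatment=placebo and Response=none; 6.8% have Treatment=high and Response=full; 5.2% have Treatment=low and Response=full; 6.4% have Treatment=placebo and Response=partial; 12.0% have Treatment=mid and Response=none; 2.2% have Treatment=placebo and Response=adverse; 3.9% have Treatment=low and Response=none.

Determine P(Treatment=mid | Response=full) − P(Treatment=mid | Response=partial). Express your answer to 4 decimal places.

0.3326

P(Response=full) = 0.060 + 0.052 + 0.115 + 0.068 = 0.295; P(Treatment=mid | Response=full) = 0.115/0.295 = 0.38983.
P(Response=partial) = 0.064 + 0.026 + 0.013 + 0.124 = 0.227; P(Treatment=mid | Response=partial) = 0.013/0.227 = 0.05727.
Difference = 0.3326.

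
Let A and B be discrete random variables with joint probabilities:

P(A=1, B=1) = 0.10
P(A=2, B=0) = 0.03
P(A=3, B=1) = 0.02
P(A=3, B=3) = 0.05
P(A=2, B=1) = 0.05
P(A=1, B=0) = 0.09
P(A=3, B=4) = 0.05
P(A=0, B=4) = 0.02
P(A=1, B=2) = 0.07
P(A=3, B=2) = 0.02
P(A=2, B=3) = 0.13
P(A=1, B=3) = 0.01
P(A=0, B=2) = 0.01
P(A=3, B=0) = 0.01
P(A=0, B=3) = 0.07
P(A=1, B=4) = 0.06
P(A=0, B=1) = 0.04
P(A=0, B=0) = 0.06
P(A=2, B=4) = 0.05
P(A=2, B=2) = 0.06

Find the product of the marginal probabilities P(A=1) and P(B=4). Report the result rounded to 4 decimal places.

0.0594

P(A=1) = 0.09 + 0.10 + 0.07 + 0.01 + 0.06 = 0.33.
P(B=4) = 0.02 + 0.06 + 0.05 + 0.05 = 0.18.
Product: 0.33 × 0.18 = 0.0594.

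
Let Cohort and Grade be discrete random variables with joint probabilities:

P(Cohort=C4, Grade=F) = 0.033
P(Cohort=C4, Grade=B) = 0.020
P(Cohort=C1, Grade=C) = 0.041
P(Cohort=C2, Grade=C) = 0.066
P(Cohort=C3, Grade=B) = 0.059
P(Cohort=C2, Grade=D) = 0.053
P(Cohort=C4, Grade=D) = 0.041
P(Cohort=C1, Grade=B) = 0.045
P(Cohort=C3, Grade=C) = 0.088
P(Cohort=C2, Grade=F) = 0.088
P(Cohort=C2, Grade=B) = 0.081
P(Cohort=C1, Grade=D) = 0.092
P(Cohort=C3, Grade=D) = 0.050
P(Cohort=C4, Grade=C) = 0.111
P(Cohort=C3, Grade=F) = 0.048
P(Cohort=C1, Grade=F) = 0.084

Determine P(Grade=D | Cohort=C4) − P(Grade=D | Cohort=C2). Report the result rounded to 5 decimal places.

0.01597

P(Cohort=C4) = 0.020 + 0.111 + 0.041 + 0.033 = 0.205; P(Grade=D | Cohort=C4) = 0.041/0.205 = 0.200000.
P(Cohort=C2) = 0.081 + 0.066 + 0.053 + 0.088 = 0.288; P(Grade=D | Cohort=C2) = 0.053/0.288 = 0.184028.
Difference = 0.01597.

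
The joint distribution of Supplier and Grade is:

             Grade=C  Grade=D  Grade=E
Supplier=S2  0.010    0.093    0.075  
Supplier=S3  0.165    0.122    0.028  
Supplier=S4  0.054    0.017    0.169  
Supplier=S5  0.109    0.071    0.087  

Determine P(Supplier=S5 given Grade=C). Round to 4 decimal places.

0.3225

P(Grade=C) = 0.010 + 0.165 + 0.054 + 0.109 = 0.338.
P(Supplier=S5 | Grade=C) = 0.109/0.338 = 0.3225.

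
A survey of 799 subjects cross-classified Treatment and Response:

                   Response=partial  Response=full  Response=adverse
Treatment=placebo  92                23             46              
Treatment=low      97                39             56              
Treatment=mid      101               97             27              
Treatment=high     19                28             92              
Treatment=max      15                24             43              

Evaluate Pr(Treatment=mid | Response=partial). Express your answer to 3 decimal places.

Total with Response=partial: 92 + 97 + 101 + 19 + 15 = 324.
P(Treatment=mid | Response=partial) = 101/324 = 0.312.

0.312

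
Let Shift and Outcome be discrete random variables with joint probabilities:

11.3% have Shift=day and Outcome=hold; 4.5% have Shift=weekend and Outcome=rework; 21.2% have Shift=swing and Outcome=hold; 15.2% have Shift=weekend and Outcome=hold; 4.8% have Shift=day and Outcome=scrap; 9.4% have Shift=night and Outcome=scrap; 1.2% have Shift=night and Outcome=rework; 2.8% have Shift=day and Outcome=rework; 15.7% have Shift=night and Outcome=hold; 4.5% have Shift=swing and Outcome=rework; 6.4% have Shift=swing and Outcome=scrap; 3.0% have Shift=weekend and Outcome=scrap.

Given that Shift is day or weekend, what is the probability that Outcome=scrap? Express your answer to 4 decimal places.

0.1875

P(Shift=day) = 0.028 + 0.048 + 0.113 = 0.189.
P(Shift=weekend) = 0.045 + 0.030 + 0.152 = 0.227.
P(Shift ∈ {day, weekend}) = 0.189 + 0.227 = 0.416; P(Outcome=scrap, Shift ∈ {day, weekend}) = 0.048 + 0.030 = 0.078.
P(Outcome=scrap | Shift ∈ {day, weekend}) = 0.078/0.416 = 0.1875.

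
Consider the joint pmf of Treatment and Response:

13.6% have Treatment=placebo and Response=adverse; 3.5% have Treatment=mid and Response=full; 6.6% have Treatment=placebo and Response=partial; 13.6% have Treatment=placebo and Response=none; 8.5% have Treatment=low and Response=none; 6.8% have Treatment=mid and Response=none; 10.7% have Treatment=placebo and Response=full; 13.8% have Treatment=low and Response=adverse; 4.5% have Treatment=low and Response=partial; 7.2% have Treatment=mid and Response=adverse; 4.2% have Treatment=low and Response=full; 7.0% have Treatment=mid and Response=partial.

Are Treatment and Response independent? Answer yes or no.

P(Treatment=low) = 0.310 and P(Response=adverse) = 0.346, so their product is 0.10726, but P(Treatment=low, Response=adverse) = 0.138. Since these differ, Treatment and Response are not independent.

no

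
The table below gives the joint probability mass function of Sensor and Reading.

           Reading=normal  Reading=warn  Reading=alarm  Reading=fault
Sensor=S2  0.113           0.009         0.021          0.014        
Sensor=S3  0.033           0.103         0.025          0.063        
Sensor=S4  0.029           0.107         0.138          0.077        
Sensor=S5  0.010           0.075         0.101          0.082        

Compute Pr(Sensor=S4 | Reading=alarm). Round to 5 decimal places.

P(Reading=alarm) = 0.021 + 0.025 + 0.138 + 0.101 = 0.285.
P(Sensor=S4 | Reading=alarm) = 0.138/0.285 = 0.48421.

0.48421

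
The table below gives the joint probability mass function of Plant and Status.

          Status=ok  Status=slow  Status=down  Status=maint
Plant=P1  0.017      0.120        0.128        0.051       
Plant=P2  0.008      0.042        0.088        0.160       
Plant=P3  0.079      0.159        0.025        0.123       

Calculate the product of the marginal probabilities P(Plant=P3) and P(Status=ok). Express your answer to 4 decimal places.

P(Plant=P3) = 0.079 + 0.159 + 0.025 + 0.123 = 0.386.
P(Status=ok) = 0.017 + 0.008 + 0.079 = 0.104.
Product: 0.386 × 0.104 = 0.0401.

0.0401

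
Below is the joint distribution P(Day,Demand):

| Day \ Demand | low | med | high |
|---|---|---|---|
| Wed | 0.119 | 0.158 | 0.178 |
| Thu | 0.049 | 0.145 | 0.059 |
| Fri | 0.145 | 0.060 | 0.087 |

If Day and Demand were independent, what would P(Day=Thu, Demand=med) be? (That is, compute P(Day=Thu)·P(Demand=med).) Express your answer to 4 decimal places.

P(Day=Thu) = 0.049 + 0.145 + 0.059 = 0.253.
P(Demand=med) = 0.158 + 0.145 + 0.060 = 0.363.
Product: 0.253 × 0.363 = 0.0918.

0.0918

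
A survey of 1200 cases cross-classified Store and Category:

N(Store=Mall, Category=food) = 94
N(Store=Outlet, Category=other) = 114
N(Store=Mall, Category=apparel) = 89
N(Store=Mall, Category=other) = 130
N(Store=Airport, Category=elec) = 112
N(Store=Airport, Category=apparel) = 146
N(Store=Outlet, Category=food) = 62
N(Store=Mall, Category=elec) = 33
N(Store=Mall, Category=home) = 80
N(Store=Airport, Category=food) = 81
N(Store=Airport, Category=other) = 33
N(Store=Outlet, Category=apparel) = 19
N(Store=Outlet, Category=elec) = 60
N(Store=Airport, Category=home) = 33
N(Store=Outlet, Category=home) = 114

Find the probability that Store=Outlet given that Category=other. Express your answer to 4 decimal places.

0.4116

Total with Category=other: 130 + 33 + 114 = 277.
P(Store=Outlet | Category=other) = 114/277 = 0.4116.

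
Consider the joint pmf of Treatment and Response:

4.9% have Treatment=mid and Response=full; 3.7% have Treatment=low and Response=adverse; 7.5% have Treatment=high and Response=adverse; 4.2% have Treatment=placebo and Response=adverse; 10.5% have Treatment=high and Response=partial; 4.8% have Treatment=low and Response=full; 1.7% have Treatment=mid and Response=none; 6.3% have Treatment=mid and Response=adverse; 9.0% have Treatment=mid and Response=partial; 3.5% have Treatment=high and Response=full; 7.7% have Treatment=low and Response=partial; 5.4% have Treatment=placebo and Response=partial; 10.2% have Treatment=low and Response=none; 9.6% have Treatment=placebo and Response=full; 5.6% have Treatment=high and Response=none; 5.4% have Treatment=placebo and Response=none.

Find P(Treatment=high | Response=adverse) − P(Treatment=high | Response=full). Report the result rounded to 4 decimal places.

P(Response=adverse) = 0.042 + 0.037 + 0.063 + 0.075 = 0.217; P(Treatment=high | Response=adverse) = 0.075/0.217 = 0.34562.
P(Response=full) = 0.096 + 0.048 + 0.049 + 0.035 = 0.228; P(Treatment=high | Response=full) = 0.035/0.228 = 0.15351.
Difference = 0.1921.

0.1921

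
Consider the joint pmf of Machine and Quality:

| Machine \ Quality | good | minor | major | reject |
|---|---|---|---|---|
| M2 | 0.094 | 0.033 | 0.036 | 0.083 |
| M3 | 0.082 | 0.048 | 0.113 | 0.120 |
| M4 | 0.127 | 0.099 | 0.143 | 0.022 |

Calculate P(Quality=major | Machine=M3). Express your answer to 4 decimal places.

0.3113

P(Machine=M3) = 0.082 + 0.048 + 0.113 + 0.120 = 0.363.
P(Quality=major | Machine=M3) = 0.113/0.363 = 0.3113.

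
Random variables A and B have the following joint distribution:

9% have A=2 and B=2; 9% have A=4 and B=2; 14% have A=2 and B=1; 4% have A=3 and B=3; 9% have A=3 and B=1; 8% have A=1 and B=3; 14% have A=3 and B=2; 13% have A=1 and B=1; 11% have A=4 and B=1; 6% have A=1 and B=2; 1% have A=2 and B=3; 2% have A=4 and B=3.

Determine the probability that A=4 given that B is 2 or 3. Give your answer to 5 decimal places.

P(B=2) = 0.06 + 0.09 + 0.14 + 0.09 = 0.38.
P(B=3) = 0.08 + 0.01 + 0.04 + 0.02 = 0.15.
P(B ∈ {2, 3}) = 0.38 + 0.15 = 0.53; P(A=4, B ∈ {2, 3}) = 0.09 + 0.02 = 0.11.
P(A=4 | B ∈ {2, 3}) = 0.11/0.53 = 0.20755.

0.20755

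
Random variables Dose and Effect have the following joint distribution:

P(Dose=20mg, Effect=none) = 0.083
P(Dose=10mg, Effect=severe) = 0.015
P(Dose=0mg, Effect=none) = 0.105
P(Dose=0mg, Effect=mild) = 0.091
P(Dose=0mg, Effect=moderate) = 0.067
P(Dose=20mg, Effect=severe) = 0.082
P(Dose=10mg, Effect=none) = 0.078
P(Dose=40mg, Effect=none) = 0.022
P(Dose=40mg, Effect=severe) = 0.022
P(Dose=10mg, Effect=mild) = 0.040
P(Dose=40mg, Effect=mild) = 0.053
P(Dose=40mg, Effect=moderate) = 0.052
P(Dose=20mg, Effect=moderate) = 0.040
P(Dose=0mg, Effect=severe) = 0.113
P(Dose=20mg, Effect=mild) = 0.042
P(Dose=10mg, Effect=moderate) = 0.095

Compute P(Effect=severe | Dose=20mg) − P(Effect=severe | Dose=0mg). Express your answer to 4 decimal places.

P(Dose=20mg) = 0.083 + 0.042 + 0.040 + 0.082 = 0.247; P(Effect=severe | Dose=20mg) = 0.082/0.247 = 0.33198.
P(Dose=0mg) = 0.105 + 0.091 + 0.067 + 0.113 = 0.376; P(Effect=severe | Dose=0mg) = 0.113/0.376 = 0.30053.
Difference = 0.0315.

0.0315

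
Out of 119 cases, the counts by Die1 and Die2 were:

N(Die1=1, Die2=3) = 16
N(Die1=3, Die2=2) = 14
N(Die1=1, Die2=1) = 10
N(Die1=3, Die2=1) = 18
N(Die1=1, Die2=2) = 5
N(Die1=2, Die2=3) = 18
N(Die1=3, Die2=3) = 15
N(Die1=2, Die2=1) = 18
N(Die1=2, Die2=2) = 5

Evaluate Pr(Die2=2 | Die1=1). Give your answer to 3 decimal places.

0.161

Total with Die1=1: 10 + 5 + 16 = 31.
P(Die2=2 | Die1=1) = 5/31 = 0.161.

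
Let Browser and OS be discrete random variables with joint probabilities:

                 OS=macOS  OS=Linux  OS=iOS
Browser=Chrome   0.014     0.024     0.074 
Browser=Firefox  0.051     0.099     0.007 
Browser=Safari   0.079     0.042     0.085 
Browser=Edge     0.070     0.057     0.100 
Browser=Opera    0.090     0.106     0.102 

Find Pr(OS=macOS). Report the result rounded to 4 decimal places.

P(OS=macOS) = 0.014 + 0.051 + 0.079 + 0.070 + 0.090 = 0.304.

0.3040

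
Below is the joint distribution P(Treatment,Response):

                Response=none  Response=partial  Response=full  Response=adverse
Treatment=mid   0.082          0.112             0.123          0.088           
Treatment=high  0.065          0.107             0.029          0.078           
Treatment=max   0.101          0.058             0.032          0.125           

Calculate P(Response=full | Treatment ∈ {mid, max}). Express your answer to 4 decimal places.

P(Treatment=mid) = 0.082 + 0.112 + 0.123 + 0.088 = 0.405.
P(Treatment=max) = 0.101 + 0.058 + 0.032 + 0.125 = 0.316.
P(Treatment ∈ {mid, max}) = 0.405 + 0.316 = 0.721; P(Response=full, Treatment ∈ {mid, max}) = 0.123 + 0.032 = 0.155.
P(Response=full | Treatment ∈ {mid, max}) = 0.155/0.721 = 0.2150.

0.2150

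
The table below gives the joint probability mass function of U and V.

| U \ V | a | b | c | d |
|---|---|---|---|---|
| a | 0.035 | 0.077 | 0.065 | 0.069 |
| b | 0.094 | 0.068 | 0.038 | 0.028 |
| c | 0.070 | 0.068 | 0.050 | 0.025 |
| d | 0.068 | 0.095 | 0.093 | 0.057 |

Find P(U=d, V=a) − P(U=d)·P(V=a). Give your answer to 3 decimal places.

P(U=d) = 0.068 + 0.095 + 0.093 + 0.057 = 0.313.
P(V=a) = 0.035 + 0.094 + 0.070 + 0.068 = 0.267.
P(U=d, V=a) − P(U=d)P(V=a) = 0.068 − 0.313×0.267 = -0.016.

-0.016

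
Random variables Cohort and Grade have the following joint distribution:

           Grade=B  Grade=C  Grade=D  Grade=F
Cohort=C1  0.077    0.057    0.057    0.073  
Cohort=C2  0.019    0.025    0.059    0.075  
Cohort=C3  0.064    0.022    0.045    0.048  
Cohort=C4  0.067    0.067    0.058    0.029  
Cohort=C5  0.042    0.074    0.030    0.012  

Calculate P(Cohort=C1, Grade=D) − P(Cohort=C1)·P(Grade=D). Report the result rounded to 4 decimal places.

-0.0087

P(Cohort=C1) = 0.077 + 0.057 + 0.057 + 0.073 = 0.264.
P(Grade=D) = 0.057 + 0.059 + 0.045 + 0.058 + 0.030 = 0.249.
P(Cohort=C1, Grade=D) − P(Cohort=C1)P(Grade=D) = 0.057 − 0.264×0.249 = -0.0087.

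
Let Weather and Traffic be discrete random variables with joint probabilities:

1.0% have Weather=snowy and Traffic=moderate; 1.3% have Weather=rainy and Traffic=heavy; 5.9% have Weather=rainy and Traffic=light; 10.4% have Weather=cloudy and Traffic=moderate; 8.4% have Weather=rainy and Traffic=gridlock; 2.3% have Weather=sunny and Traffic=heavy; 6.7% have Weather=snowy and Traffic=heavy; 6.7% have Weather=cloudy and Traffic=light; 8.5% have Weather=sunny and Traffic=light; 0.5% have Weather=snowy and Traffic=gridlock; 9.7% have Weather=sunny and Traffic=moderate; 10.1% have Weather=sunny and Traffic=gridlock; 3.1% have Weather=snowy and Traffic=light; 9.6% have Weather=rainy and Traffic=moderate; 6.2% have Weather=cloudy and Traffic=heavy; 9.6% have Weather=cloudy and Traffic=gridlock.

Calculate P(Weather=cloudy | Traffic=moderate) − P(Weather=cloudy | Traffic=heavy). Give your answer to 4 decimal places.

-0.0370

P(Traffic=moderate) = 0.097 + 0.104 + 0.096 + 0.010 = 0.307; P(Weather=cloudy | Traffic=moderate) = 0.104/0.307 = 0.33876.
P(Traffic=heavy) = 0.023 + 0.062 + 0.013 + 0.067 = 0.165; P(Weather=cloudy | Traffic=heavy) = 0.062/0.165 = 0.37576.
Difference = -0.0370.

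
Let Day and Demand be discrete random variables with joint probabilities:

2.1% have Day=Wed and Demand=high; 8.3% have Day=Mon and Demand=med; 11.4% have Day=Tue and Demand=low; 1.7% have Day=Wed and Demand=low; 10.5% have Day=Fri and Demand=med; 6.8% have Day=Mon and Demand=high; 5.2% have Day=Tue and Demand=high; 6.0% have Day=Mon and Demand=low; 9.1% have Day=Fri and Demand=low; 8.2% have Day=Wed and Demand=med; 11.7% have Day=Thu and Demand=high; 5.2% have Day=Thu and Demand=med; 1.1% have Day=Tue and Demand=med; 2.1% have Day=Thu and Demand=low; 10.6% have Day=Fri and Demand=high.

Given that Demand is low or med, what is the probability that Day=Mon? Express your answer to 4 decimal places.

0.2248

P(Demand=low) = 0.060 + 0.114 + 0.017 + 0.021 + 0.091 = 0.303.
P(Demand=med) = 0.083 + 0.011 + 0.082 + 0.052 + 0.105 = 0.333.
P(Demand ∈ {low, med}) = 0.303 + 0.333 = 0.636; P(Day=Mon, Demand ∈ {low, med}) = 0.060 + 0.083 = 0.143.
P(Day=Mon | Demand ∈ {low, med}) = 0.143/0.636 = 0.2248.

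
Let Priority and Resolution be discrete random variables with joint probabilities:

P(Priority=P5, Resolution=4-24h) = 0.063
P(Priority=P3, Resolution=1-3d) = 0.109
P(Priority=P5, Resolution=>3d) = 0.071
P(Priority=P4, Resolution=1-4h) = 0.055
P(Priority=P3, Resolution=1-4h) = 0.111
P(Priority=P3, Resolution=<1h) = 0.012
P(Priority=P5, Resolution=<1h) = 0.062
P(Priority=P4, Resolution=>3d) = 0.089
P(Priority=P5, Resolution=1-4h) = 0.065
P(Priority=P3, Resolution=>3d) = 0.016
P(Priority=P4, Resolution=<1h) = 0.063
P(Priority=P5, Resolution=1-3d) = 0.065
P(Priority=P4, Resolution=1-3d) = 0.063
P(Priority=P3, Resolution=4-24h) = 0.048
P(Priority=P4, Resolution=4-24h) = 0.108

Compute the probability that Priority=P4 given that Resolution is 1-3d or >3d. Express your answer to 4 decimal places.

0.3680

P(Resolution=1-3d) = 0.109 + 0.063 + 0.065 = 0.237.
P(Resolution=>3d) = 0.016 + 0.089 + 0.071 = 0.176.
P(Resolution ∈ {1-3d, >3d}) = 0.237 + 0.176 = 0.413; P(Priority=P4, Resolution ∈ {1-3d, >3d}) = 0.063 + 0.089 = 0.152.
P(Priority=P4 | Resolution ∈ {1-3d, >3d}) = 0.152/0.413 = 0.3680.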